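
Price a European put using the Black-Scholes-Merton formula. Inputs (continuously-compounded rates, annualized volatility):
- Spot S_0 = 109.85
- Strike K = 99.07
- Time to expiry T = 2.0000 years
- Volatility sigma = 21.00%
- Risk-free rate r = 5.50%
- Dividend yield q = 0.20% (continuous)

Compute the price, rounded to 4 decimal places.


d1 = (ln(S/K) + (r - q + 0.5*sigma^2) * T) / (sigma * sqrt(T)) = 0.85320557
d2 = d1 - sigma * sqrt(T) = 0.55622073
exp(-rT) = 0.89583414; exp(-qT) = 0.99600799
P = K * exp(-rT) * N(-d2) - S_0 * exp(-qT) * N(-d1)
N(-d1) = 0.19677266; N(-d2) = 0.28902999
P = 99.0700 * 0.89583414 * 0.28902999 - 109.8500 * 0.99600799 * 0.19677266 = 4.1223

Answer: Price = 4.1223


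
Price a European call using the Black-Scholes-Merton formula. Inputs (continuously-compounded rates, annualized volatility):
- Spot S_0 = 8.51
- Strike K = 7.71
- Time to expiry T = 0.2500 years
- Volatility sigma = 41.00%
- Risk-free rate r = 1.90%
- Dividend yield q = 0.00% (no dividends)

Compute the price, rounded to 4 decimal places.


Answer: Price = 1.1609

Derivation:
d1 = (ln(S/K) + (r - q + 0.5*sigma^2) * T) / (sigma * sqrt(T)) = 0.60725002
d2 = d1 - sigma * sqrt(T) = 0.40225002
exp(-rT) = 0.99526126; exp(-qT) = 1.00000000
C = S_0 * exp(-qT) * N(d1) - K * exp(-rT) * N(d2)
N(d1) = 0.72815750; N(d2) = 0.65624998
C = 8.5100 * 1.00000000 * 0.72815750 - 7.7100 * 0.99526126 * 0.65624998 = 1.1609


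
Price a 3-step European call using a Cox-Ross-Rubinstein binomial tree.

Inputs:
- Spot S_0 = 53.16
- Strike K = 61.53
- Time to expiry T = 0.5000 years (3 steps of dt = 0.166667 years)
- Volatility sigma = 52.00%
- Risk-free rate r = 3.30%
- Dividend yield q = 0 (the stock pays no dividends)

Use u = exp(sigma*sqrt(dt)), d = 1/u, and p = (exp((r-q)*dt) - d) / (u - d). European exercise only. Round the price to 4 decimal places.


Answer: Price = V(0,0) = 5.1488

Derivation:
dt = T/N = 0.166667
u = exp(sigma*sqrt(dt)) = 1.236505; d = 1/u = 0.808731
p = (exp((r-q)*dt) - d) / (u - d) = 0.460019
Discount per step: exp(-r*dt) = 0.994515
Stock lattice S(k, i) with i counting down-moves:
  k=0: S(0,0) = 53.1600
  k=1: S(1,0) = 65.7326; S(1,1) = 42.9921
  k=2: S(2,0) = 81.2787; S(2,1) = 53.1600; S(2,2) = 34.7691
  k=3: S(3,0) = 100.5016; S(3,1) = 65.7326; S(3,2) = 42.9921; S(3,3) = 28.1188
Terminal payoffs V(N, i) = max(S_T - K, 0):
  V(3,0) = 38.971592; V(3,1) = 4.202623; V(3,2) = 0.000000; V(3,3) = 0.000000
Backward induction: V(k, i) = exp(-r*dt) * [p * V(k+1, i) + (1-p) * V(k+1, i+1)].
  V(2,0) = exp(-r*dt) * [p*38.971592 + (1-p)*4.202623] = 20.086224
  V(2,1) = exp(-r*dt) * [p*4.202623 + (1-p)*0.000000] = 1.922682
  V(2,2) = exp(-r*dt) * [p*0.000000 + (1-p)*0.000000] = 0.000000
  V(1,0) = exp(-r*dt) * [p*20.086224 + (1-p)*1.922682] = 10.221878
  V(1,1) = exp(-r*dt) * [p*1.922682 + (1-p)*0.000000] = 0.879619
  V(0,0) = exp(-r*dt) * [p*10.221878 + (1-p)*0.879619] = 5.148837


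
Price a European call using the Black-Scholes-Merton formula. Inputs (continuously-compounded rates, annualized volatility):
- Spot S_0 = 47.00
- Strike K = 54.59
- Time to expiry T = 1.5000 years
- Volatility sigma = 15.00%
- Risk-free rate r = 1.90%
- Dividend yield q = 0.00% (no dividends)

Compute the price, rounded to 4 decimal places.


d1 = (ln(S/K) + (r - q + 0.5*sigma^2) * T) / (sigma * sqrt(T)) = -0.56789032
d2 = d1 - sigma * sqrt(T) = -0.75160205
exp(-rT) = 0.97190229; exp(-qT) = 1.00000000
C = S_0 * exp(-qT) * N(d1) - K * exp(-rT) * N(d2)
N(d1) = 0.28505472; N(d2) = 0.22614520
C = 47.0000 * 1.00000000 * 0.28505472 - 54.5900 * 0.97190229 * 0.22614520 = 1.3992

Answer: Price = 1.3992


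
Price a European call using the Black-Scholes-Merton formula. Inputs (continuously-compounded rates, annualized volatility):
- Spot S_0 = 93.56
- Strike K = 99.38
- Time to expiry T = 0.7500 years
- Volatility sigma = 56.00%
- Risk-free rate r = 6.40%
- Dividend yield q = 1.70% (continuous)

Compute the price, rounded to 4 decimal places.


d1 = (ln(S/K) + (r - q + 0.5*sigma^2) * T) / (sigma * sqrt(T)) = 0.19073602
d2 = d1 - sigma * sqrt(T) = -0.29423820
exp(-rT) = 0.95313379; exp(-qT) = 0.98733094
C = S_0 * exp(-qT) * N(d1) - K * exp(-rT) * N(d2)
N(d1) = 0.57563379; N(d2) = 0.38428795
C = 93.5600 * 0.98733094 * 0.57563379 - 99.3800 * 0.95313379 * 0.38428795 = 16.7733

Answer: Price = 16.7733


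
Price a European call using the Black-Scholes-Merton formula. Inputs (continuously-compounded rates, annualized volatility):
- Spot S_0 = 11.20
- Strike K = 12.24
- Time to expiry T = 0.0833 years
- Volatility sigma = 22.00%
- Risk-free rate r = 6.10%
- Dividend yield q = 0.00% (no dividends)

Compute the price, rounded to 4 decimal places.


d1 = (ln(S/K) + (r - q + 0.5*sigma^2) * T) / (sigma * sqrt(T)) = -1.28667258
d2 = d1 - sigma * sqrt(T) = -1.35016840
exp(-rT) = 0.99493159; exp(-qT) = 1.00000000
C = S_0 * exp(-qT) * N(d1) - K * exp(-rT) * N(d2)
N(d1) = 0.09910422; N(d2) = 0.08848099
C = 11.2000 * 1.00000000 * 0.09910422 - 12.2400 * 0.99493159 * 0.08848099 = 0.0324

Answer: Price = 0.0324


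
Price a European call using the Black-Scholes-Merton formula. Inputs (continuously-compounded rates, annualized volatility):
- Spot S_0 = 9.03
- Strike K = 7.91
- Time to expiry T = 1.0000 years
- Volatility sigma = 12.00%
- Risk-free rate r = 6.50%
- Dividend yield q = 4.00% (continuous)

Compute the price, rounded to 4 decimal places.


Answer: Price = 1.3064

Derivation:
d1 = (ln(S/K) + (r - q + 0.5*sigma^2) * T) / (sigma * sqrt(T)) = 1.37187155
d2 = d1 - sigma * sqrt(T) = 1.25187155
exp(-rT) = 0.93706746; exp(-qT) = 0.96078944
C = S_0 * exp(-qT) * N(d1) - K * exp(-rT) * N(d2)
N(d1) = 0.91494829; N(d2) = 0.89469166
C = 9.0300 * 0.96078944 * 0.91494829 - 7.9100 * 0.93706746 * 0.89469166 = 1.3064


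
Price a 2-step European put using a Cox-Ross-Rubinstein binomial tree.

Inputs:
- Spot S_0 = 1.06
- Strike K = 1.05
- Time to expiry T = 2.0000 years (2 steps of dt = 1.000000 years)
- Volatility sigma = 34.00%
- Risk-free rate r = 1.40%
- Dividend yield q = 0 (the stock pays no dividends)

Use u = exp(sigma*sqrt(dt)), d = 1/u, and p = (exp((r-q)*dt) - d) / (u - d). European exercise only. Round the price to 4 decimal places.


Answer: Price = V(0,0) = 0.1586

Derivation:
dt = T/N = 1.000000
u = exp(sigma*sqrt(dt)) = 1.404948; d = 1/u = 0.711770
p = (exp((r-q)*dt) - d) / (u - d) = 0.436148
Discount per step: exp(-r*dt) = 0.986098
Stock lattice S(k, i) with i counting down-moves:
  k=0: S(0,0) = 1.0600
  k=1: S(1,0) = 1.4892; S(1,1) = 0.7545
  k=2: S(2,0) = 2.0923; S(2,1) = 1.0600; S(2,2) = 0.5370
Terminal payoffs V(N, i) = max(K - S_T, 0):
  V(2,0) = 0.000000; V(2,1) = 0.000000; V(2,2) = 0.512986
Backward induction: V(k, i) = exp(-r*dt) * [p * V(k+1, i) + (1-p) * V(k+1, i+1)].
  V(1,0) = exp(-r*dt) * [p*0.000000 + (1-p)*0.000000] = 0.000000
  V(1,1) = exp(-r*dt) * [p*0.000000 + (1-p)*0.512986] = 0.285227
  V(0,0) = exp(-r*dt) * [p*0.000000 + (1-p)*0.285227] = 0.158590


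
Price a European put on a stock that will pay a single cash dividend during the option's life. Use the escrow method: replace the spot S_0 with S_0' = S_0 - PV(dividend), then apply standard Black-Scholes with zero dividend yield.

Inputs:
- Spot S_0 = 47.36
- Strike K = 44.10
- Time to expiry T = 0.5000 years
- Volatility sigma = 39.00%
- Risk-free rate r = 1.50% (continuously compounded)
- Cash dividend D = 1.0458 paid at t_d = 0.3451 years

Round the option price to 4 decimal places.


Answer: Price = 3.7685

Derivation:
PV(D) = D * exp(-r * t_d) = 1.0458 * 0.99483687 = 1.04040040
S_0' = S_0 - PV(D) = 47.3600 - 1.04040040 = 46.31959960
d1 = (ln(S_0'/K) + (r + sigma^2/2)*T) / (sigma*sqrt(T)) = 0.34314770
d2 = d1 - sigma*sqrt(T) = 0.06737606
exp(-rT) = 0.99252805
N(-d1) = 0.36574367; N(-d2) = 0.47314116
P = K * exp(-rT) * N(-d2) - S_0' * N(-d1) = 44.1000 * 0.99252805 * 0.47314116 - 46.31959960 * 0.36574367 = 3.7685


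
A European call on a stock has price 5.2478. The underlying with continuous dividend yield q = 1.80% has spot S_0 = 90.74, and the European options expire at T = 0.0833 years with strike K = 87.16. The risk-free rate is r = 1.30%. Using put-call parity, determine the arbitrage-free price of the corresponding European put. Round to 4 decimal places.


Put-call parity: C - P = S_0 * exp(-qT) - K * exp(-rT).
S_0 * exp(-qT) = 90.7400 * 0.99850172 = 90.60404639
K * exp(-rT) = 87.1600 * 0.99891769 = 87.06566552
P = C - S*exp(-qT) + K*exp(-rT)
P = 5.2478 - 90.60404639 + 87.06566552 = 1.7094

Answer: Put price = 1.7094


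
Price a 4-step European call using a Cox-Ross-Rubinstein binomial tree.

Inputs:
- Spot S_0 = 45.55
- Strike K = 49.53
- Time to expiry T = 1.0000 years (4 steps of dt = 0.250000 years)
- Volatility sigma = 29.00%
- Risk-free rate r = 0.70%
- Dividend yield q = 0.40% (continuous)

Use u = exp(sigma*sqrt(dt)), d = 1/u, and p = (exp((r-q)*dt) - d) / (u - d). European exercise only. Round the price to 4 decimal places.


dt = T/N = 0.250000
u = exp(sigma*sqrt(dt)) = 1.156040; d = 1/u = 0.865022
p = (exp((r-q)*dt) - d) / (u - d) = 0.466392
Discount per step: exp(-r*dt) = 0.998252
Stock lattice S(k, i) with i counting down-moves:
  k=0: S(0,0) = 45.5500
  k=1: S(1,0) = 52.6576; S(1,1) = 39.4018
  k=2: S(2,0) = 60.8743; S(2,1) = 45.5500; S(2,2) = 34.0834
  k=3: S(3,0) = 70.3731; S(3,1) = 52.6576; S(3,2) = 39.4018; S(3,3) = 29.4829
  k=4: S(4,0) = 81.3541; S(4,1) = 60.8743; S(4,2) = 45.5500; S(4,3) = 34.0834; S(4,4) = 25.5034
Terminal payoffs V(N, i) = max(S_T - K, 0):
  V(4,0) = 31.824051; V(4,1) = 11.344272; V(4,2) = 0.000000; V(4,3) = 0.000000; V(4,4) = 0.000000
Backward induction: V(k, i) = exp(-r*dt) * [p * V(k+1, i) + (1-p) * V(k+1, i+1)].
  V(3,0) = exp(-r*dt) * [p*31.824051 + (1-p)*11.344272] = 20.859331
  V(3,1) = exp(-r*dt) * [p*11.344272 + (1-p)*0.000000] = 5.281621
  V(3,2) = exp(-r*dt) * [p*0.000000 + (1-p)*0.000000] = 0.000000
  V(3,3) = exp(-r*dt) * [p*0.000000 + (1-p)*0.000000] = 0.000000
  V(2,0) = exp(-r*dt) * [p*20.859331 + (1-p)*5.281621] = 12.524995
  V(2,1) = exp(-r*dt) * [p*5.281621 + (1-p)*0.000000] = 2.458996
  V(2,2) = exp(-r*dt) * [p*0.000000 + (1-p)*0.000000] = 0.000000
  V(1,0) = exp(-r*dt) * [p*12.524995 + (1-p)*2.458996] = 7.141185
  V(1,1) = exp(-r*dt) * [p*2.458996 + (1-p)*0.000000] = 1.144850
  V(0,0) = exp(-r*dt) * [p*7.141185 + (1-p)*1.144850] = 3.934598

Answer: Price = V(0,0) = 3.9346


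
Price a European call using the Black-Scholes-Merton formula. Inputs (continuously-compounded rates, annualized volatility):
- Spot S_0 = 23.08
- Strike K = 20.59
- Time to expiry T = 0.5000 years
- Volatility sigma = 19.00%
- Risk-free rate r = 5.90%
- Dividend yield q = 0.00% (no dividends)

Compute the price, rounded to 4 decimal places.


d1 = (ln(S/K) + (r - q + 0.5*sigma^2) * T) / (sigma * sqrt(T)) = 1.13647631
d2 = d1 - sigma * sqrt(T) = 1.00212603
exp(-rT) = 0.97093088; exp(-qT) = 1.00000000
C = S_0 * exp(-qT) * N(d1) - K * exp(-rT) * N(d2)
N(d1) = 0.87212136; N(d2) = 0.84185864
C = 23.0800 * 1.00000000 * 0.87212136 - 20.5900 * 0.97093088 * 0.84185864 = 3.2986

Answer: Price = 3.2986


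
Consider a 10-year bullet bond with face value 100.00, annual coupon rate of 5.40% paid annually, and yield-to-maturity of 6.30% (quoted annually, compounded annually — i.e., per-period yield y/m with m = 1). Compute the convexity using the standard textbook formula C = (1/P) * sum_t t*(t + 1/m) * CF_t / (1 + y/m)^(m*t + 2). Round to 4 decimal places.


Answer: Convexity = 70.6669

Derivation:
Coupon per period c = face * coupon_rate / m = 5.400000
Periods per year m = 1; per-period yield y/m = 0.063000
Number of cashflows N = 10
Cashflows (t years, CF_t, discount factor 1/(1+y/m)^(m*t), PV):
  t = 1.0000: CF_t = 5.400000, DF = 0.940734, PV = 5.079962
  t = 2.0000: CF_t = 5.400000, DF = 0.884980, PV = 4.778892
  t = 3.0000: CF_t = 5.400000, DF = 0.832531, PV = 4.495665
  t = 4.0000: CF_t = 5.400000, DF = 0.783190, PV = 4.229224
  t = 5.0000: CF_t = 5.400000, DF = 0.736773, PV = 3.978574
  t = 6.0000: CF_t = 5.400000, DF = 0.693107, PV = 3.742779
  t = 7.0000: CF_t = 5.400000, DF = 0.652029, PV = 3.520959
  t = 8.0000: CF_t = 5.400000, DF = 0.613386, PV = 3.312285
  t = 9.0000: CF_t = 5.400000, DF = 0.577033, PV = 3.115978
  t = 10.0000: CF_t = 105.400000, DF = 0.542834, PV = 57.214745
Price P = sum_t PV_t = 93.469063
Convexity numerator sum_t t*(t + 1/m) * CF_t / (1+y/m)^(m*t + 2):
  t = 1.0000: term = 8.991331
  t = 2.0000: term = 25.375345
  t = 3.0000: term = 47.742888
  t = 4.0000: term = 74.855578
  t = 5.0000: term = 105.628755
  t = 6.0000: term = 139.115953
  t = 7.0000: term = 174.494767
  t = 8.0000: term = 211.054011
  t = 9.0000: term = 248.182045
  t = 10.0000: term = 5569.729732
Convexity = (1/P) * sum = 6605.170404 / 93.469063 = 70.666916


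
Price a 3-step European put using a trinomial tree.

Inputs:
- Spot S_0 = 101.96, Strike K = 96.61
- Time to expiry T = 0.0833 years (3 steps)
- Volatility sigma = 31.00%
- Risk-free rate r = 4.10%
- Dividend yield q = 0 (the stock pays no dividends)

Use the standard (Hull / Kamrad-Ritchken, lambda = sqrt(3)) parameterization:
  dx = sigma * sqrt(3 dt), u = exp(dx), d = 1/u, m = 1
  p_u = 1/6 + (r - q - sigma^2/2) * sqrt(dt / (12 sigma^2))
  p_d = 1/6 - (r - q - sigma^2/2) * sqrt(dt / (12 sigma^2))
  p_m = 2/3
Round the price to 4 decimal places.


Answer: Price = V(0,0) = 1.5244

Derivation:
dt = T/N = 0.027767; dx = sigma*sqrt(3*dt) = 0.089471
u = exp(dx) = 1.093596; d = 1/u = 0.914414
p_u = 0.165573, p_m = 0.666667, p_d = 0.167761
Discount per step: exp(-r*dt) = 0.998862
Stock lattice S(k, j) with j the centered position index:
  k=0: S(0,+0) = 101.9600
  k=1: S(1,-1) = 93.2337; S(1,+0) = 101.9600; S(1,+1) = 111.5031
  k=2: S(2,-2) = 85.2542; S(2,-1) = 93.2337; S(2,+0) = 101.9600; S(2,+1) = 111.5031; S(2,+2) = 121.9393
  k=3: S(3,-3) = 77.9577; S(3,-2) = 85.2542; S(3,-1) = 93.2337; S(3,+0) = 101.9600; S(3,+1) = 111.5031; S(3,+2) = 121.9393; S(3,+3) = 133.3523
Terminal payoffs V(N, j) = max(K - S_T, 0):
  V(3,-3) = 18.652298; V(3,-2) = 11.355765; V(3,-1) = 3.376305; V(3,+0) = 0.000000; V(3,+1) = 0.000000; V(3,+2) = 0.000000; V(3,+3) = 0.000000
Backward induction: V(k, j) = exp(-r*dt) * [p_u * V(k+1, j+1) + p_m * V(k+1, j) + p_d * V(k+1, j-1)]
  V(2,-2) = exp(-r*dt) * [p_u*3.376305 + p_m*11.355765 + p_d*18.652298] = 11.245845
  V(2,-1) = exp(-r*dt) * [p_u*0.000000 + p_m*3.376305 + p_d*11.355765] = 4.151192
  V(2,+0) = exp(-r*dt) * [p_u*0.000000 + p_m*0.000000 + p_d*3.376305] = 0.565767
  V(2,+1) = exp(-r*dt) * [p_u*0.000000 + p_m*0.000000 + p_d*0.000000] = 0.000000
  V(2,+2) = exp(-r*dt) * [p_u*0.000000 + p_m*0.000000 + p_d*0.000000] = 0.000000
  V(1,-1) = exp(-r*dt) * [p_u*0.565767 + p_m*4.151192 + p_d*11.245845] = 4.742345
  V(1,+0) = exp(-r*dt) * [p_u*0.000000 + p_m*0.565767 + p_d*4.151192] = 1.072363
  V(1,+1) = exp(-r*dt) * [p_u*0.000000 + p_m*0.000000 + p_d*0.565767] = 0.094805
  V(0,+0) = exp(-r*dt) * [p_u*0.094805 + p_m*1.072363 + p_d*4.742345] = 1.524448


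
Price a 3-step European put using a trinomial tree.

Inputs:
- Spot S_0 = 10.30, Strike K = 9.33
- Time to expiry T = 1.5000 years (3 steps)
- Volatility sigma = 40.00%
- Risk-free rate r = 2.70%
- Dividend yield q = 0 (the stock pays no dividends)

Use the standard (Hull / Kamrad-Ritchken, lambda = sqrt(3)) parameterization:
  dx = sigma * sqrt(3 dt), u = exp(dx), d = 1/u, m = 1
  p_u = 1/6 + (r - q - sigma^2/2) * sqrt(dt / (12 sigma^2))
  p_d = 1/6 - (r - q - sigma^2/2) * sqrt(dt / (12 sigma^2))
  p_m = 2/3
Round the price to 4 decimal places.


dt = T/N = 0.500000; dx = sigma*sqrt(3*dt) = 0.489898
u = exp(dx) = 1.632150; d = 1/u = 0.612689
p_u = 0.139620, p_m = 0.666667, p_d = 0.193713
Discount per step: exp(-r*dt) = 0.986591
Stock lattice S(k, j) with j the centered position index:
  k=0: S(0,+0) = 10.3000
  k=1: S(1,-1) = 6.3107; S(1,+0) = 10.3000; S(1,+1) = 16.8111
  k=2: S(2,-2) = 3.8665; S(2,-1) = 6.3107; S(2,+0) = 10.3000; S(2,+1) = 16.8111; S(2,+2) = 27.4383
  k=3: S(3,-3) = 2.3690; S(3,-2) = 3.8665; S(3,-1) = 6.3107; S(3,+0) = 10.3000; S(3,+1) = 16.8111; S(3,+2) = 27.4383; S(3,+3) = 44.7834
Terminal payoffs V(N, j) = max(K - S_T, 0):
  V(3,-3) = 6.961042; V(3,-2) = 5.463507; V(3,-1) = 3.019304; V(3,+0) = 0.000000; V(3,+1) = 0.000000; V(3,+2) = 0.000000; V(3,+3) = 0.000000
Backward induction: V(k, j) = exp(-r*dt) * [p_u * V(k+1, j+1) + p_m * V(k+1, j) + p_d * V(k+1, j-1)]
  V(2,-2) = exp(-r*dt) * [p_u*3.019304 + p_m*5.463507 + p_d*6.961042] = 5.339763
  V(2,-1) = exp(-r*dt) * [p_u*0.000000 + p_m*3.019304 + p_d*5.463507] = 3.030039
  V(2,+0) = exp(-r*dt) * [p_u*0.000000 + p_m*0.000000 + p_d*3.019304] = 0.577036
  V(2,+1) = exp(-r*dt) * [p_u*0.000000 + p_m*0.000000 + p_d*0.000000] = 0.000000
  V(2,+2) = exp(-r*dt) * [p_u*0.000000 + p_m*0.000000 + p_d*0.000000] = 0.000000
  V(1,-1) = exp(-r*dt) * [p_u*0.577036 + p_m*3.030039 + p_d*5.339763] = 3.092937
  V(1,+0) = exp(-r*dt) * [p_u*0.000000 + p_m*0.577036 + p_d*3.030039] = 0.958620
  V(1,+1) = exp(-r*dt) * [p_u*0.000000 + p_m*0.000000 + p_d*0.577036] = 0.110281
  V(0,+0) = exp(-r*dt) * [p_u*0.110281 + p_m*0.958620 + p_d*3.092937] = 1.236810

Answer: Price = V(0,0) = 1.2368


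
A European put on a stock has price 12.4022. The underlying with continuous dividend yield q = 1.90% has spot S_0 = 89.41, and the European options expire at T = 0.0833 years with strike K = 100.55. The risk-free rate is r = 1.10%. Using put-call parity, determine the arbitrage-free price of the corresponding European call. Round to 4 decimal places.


Answer: Call price = 1.2129

Derivation:
Put-call parity: C - P = S_0 * exp(-qT) - K * exp(-rT).
S_0 * exp(-qT) = 89.4100 * 0.99841855 = 89.26860272
K * exp(-rT) = 100.5500 * 0.99908412 = 100.45790823
C = P + S*exp(-qT) - K*exp(-rT)
C = 12.4022 + 89.26860272 - 100.45790823 = 1.2129


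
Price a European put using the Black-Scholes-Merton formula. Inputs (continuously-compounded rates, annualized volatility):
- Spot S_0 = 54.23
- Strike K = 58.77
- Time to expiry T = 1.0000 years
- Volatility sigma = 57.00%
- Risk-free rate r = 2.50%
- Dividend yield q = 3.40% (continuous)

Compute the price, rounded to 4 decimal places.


d1 = (ln(S/K) + (r - q + 0.5*sigma^2) * T) / (sigma * sqrt(T)) = 0.12816270
d2 = d1 - sigma * sqrt(T) = -0.44183730
exp(-rT) = 0.97530991; exp(-qT) = 0.96657150
P = K * exp(-rT) * N(-d2) - S_0 * exp(-qT) * N(-d1)
N(-d1) = 0.44901011; N(-d2) = 0.67069653
P = 58.7700 * 0.97530991 * 0.67069653 - 54.2300 * 0.96657150 * 0.44901011 = 14.9078

Answer: Price = 14.9078


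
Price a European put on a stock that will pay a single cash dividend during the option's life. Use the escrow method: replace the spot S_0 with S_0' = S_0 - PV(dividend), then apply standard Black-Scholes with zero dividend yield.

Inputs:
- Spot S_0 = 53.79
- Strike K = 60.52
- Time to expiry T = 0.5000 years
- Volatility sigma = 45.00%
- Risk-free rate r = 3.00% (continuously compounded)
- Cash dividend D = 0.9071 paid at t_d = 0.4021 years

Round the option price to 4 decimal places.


Answer: Price = 10.9662

Derivation:
PV(D) = D * exp(-r * t_d) = 0.9071 * 0.98800947 = 0.89622339
S_0' = S_0 - PV(D) = 53.7900 - 0.89622339 = 52.89377661
d1 = (ln(S_0'/K) + (r + sigma^2/2)*T) / (sigma*sqrt(T)) = -0.21704470
d2 = d1 - sigma*sqrt(T) = -0.53524275
exp(-rT) = 0.98511194
N(-d1) = 0.58591325; N(-d2) = 0.70375900
P = K * exp(-rT) * N(-d2) - S_0' * N(-d1) = 60.5200 * 0.98511194 * 0.70375900 - 52.89377661 * 0.58591325 = 10.9662


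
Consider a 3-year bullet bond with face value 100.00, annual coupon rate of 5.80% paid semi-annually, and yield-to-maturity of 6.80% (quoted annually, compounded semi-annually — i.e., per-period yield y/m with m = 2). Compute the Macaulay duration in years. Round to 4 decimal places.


Coupon per period c = face * coupon_rate / m = 2.900000
Periods per year m = 2; per-period yield y/m = 0.034000
Number of cashflows N = 6
Cashflows (t years, CF_t, discount factor 1/(1+y/m)^(m*t), PV):
  t = 0.5000: CF_t = 2.900000, DF = 0.967118, PV = 2.804642
  t = 1.0000: CF_t = 2.900000, DF = 0.935317, PV = 2.712420
  t = 1.5000: CF_t = 2.900000, DF = 0.904562, PV = 2.623230
  t = 2.0000: CF_t = 2.900000, DF = 0.874818, PV = 2.536973
  t = 2.5000: CF_t = 2.900000, DF = 0.846052, PV = 2.453552
  t = 3.0000: CF_t = 102.900000, DF = 0.818233, PV = 84.196132
Price P = sum_t PV_t = 97.326950
Macaulay numerator sum_t t * PV_t:
  t * PV_t at t = 0.5000: 1.402321
  t * PV_t at t = 1.0000: 2.712420
  t * PV_t at t = 1.5000: 3.934845
  t * PV_t at t = 2.0000: 5.073946
  t * PV_t at t = 2.5000: 6.133881
  t * PV_t at t = 3.0000: 252.588397
Macaulay duration D = (sum_t t * PV_t) / P = 271.845810 / 97.326950 = 2.793120

Answer: Macaulay duration = 2.7931 years


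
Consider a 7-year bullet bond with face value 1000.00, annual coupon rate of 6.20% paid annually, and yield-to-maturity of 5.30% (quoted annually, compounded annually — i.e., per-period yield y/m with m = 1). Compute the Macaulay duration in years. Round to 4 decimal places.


Coupon per period c = face * coupon_rate / m = 62.000000
Periods per year m = 1; per-period yield y/m = 0.053000
Number of cashflows N = 7
Cashflows (t years, CF_t, discount factor 1/(1+y/m)^(m*t), PV):
  t = 1.0000: CF_t = 62.000000, DF = 0.949668, PV = 58.879392
  t = 2.0000: CF_t = 62.000000, DF = 0.901869, PV = 55.915852
  t = 3.0000: CF_t = 62.000000, DF = 0.856475, PV = 53.101474
  t = 4.0000: CF_t = 62.000000, DF = 0.813367, PV = 50.428750
  t = 5.0000: CF_t = 62.000000, DF = 0.772428, PV = 47.890551
  t = 6.0000: CF_t = 62.000000, DF = 0.733550, PV = 45.480105
  t = 7.0000: CF_t = 1062.000000, DF = 0.696629, PV = 739.819746
Price P = sum_t PV_t = 1051.515871
Macaulay numerator sum_t t * PV_t:
  t * PV_t at t = 1.0000: 58.879392
  t * PV_t at t = 2.0000: 111.831704
  t * PV_t at t = 3.0000: 159.304422
  t * PV_t at t = 4.0000: 201.715001
  t * PV_t at t = 5.0000: 239.452755
  t * PV_t at t = 6.0000: 272.880632
  t * PV_t at t = 7.0000: 5178.738220
Macaulay duration D = (sum_t t * PV_t) / P = 6222.802126 / 1051.515871 = 5.917935

Answer: Macaulay duration = 5.9179 years


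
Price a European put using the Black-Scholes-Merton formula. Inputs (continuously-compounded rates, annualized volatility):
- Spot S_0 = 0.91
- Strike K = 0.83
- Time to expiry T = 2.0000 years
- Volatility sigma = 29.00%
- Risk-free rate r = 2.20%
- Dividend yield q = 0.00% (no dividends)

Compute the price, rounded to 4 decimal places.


d1 = (ln(S/K) + (r - q + 0.5*sigma^2) * T) / (sigma * sqrt(T)) = 0.53671574
d2 = d1 - sigma * sqrt(T) = 0.12659381
exp(-rT) = 0.95695396; exp(-qT) = 1.00000000
P = K * exp(-rT) * N(-d2) - S_0 * exp(-qT) * N(-d1)
N(-d1) = 0.29573199; N(-d2) = 0.44963095
P = 0.8300 * 0.95695396 * 0.44963095 - 0.9100 * 1.00000000 * 0.29573199 = 0.0880

Answer: Price = 0.0880


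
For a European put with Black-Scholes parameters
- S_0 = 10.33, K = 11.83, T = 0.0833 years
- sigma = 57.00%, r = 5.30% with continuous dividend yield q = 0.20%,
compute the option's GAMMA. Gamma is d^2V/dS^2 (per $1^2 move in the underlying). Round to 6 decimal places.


Answer: Gamma = 0.181631

Derivation:
d1 = -0.7160940911; d2 = -0.8806060055
phi(d1) = 0.3087158801; exp(-qT) = 0.9998334139; exp(-rT) = 0.9955948313
Gamma = exp(-qT) * phi(d1) / (S * sigma * sqrt(T)) = 0.9998334139 * 0.3087158801 / (10.3300 * 0.5700 * 0.2886173938) = 0.181631


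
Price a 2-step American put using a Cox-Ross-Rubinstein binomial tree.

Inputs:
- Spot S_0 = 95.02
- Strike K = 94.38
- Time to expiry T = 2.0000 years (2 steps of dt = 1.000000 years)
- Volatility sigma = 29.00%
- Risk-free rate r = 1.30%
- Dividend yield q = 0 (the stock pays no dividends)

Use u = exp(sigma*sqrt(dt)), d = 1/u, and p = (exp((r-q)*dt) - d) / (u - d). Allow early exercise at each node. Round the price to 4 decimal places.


Answer: Price = V(0,0) = 12.6329

Derivation:
dt = T/N = 1.000000
u = exp(sigma*sqrt(dt)) = 1.336427; d = 1/u = 0.748264
p = (exp((r-q)*dt) - d) / (u - d) = 0.450251
Discount per step: exp(-r*dt) = 0.987084
Stock lattice S(k, i) with i counting down-moves:
  k=0: S(0,0) = 95.0200
  k=1: S(1,0) = 126.9873; S(1,1) = 71.1000
  k=2: S(2,0) = 169.7094; S(2,1) = 95.0200; S(2,2) = 53.2015
Terminal payoffs V(N, i) = max(K - S_T, 0):
  V(2,0) = 0.000000; V(2,1) = 0.000000; V(2,2) = 41.178457
Backward induction: V(k, i) = exp(-r*dt) * [p * V(k+1, i) + (1-p) * V(k+1, i+1)]; then take max(V_cont, immediate exercise) for American.
  V(1,0) = exp(-r*dt) * [p*0.000000 + (1-p)*0.000000] = 0.000000; exercise = 0.000000; V(1,0) = max -> 0.000000
  V(1,1) = exp(-r*dt) * [p*0.000000 + (1-p)*41.178457] = 22.345435; exercise = 23.279996; V(1,1) = max -> 23.279996
  V(0,0) = exp(-r*dt) * [p*0.000000 + (1-p)*23.279996] = 12.632859; exercise = 0.000000; V(0,0) = max -> 12.632859


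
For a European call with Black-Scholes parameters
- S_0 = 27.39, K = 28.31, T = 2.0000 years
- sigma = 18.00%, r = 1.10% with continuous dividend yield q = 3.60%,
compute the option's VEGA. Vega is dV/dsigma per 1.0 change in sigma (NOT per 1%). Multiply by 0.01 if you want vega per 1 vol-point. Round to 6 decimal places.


d1 = -0.1989213778; d2 = -0.4534798190
phi(d1) = 0.3911268330; exp(-qT) = 0.9305308958; exp(-rT) = 0.9782402351
Vega = S * exp(-qT) * phi(d1) * sqrt(T) = 27.3900 * 0.9305308958 * 0.3911268330 * 1.4142135624 = 14.097933

Answer: Vega = 14.097933


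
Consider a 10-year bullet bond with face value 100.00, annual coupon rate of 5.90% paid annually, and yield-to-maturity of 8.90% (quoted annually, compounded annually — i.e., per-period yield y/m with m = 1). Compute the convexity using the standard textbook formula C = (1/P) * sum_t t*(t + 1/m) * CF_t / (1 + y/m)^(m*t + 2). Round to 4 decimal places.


Coupon per period c = face * coupon_rate / m = 5.900000
Periods per year m = 1; per-period yield y/m = 0.089000
Number of cashflows N = 10
Cashflows (t years, CF_t, discount factor 1/(1+y/m)^(m*t), PV):
  t = 1.0000: CF_t = 5.900000, DF = 0.918274, PV = 5.417815
  t = 2.0000: CF_t = 5.900000, DF = 0.843226, PV = 4.975036
  t = 3.0000: CF_t = 5.900000, DF = 0.774313, PV = 4.568445
  t = 4.0000: CF_t = 5.900000, DF = 0.711031, PV = 4.195082
  t = 5.0000: CF_t = 5.900000, DF = 0.652921, PV = 3.852234
  t = 6.0000: CF_t = 5.900000, DF = 0.599560, PV = 3.537405
  t = 7.0000: CF_t = 5.900000, DF = 0.550560, PV = 3.248305
  t = 8.0000: CF_t = 5.900000, DF = 0.505565, PV = 2.982833
  t = 9.0000: CF_t = 5.900000, DF = 0.464247, PV = 2.739057
  t = 10.0000: CF_t = 105.900000, DF = 0.426306, PV = 45.145780
Price P = sum_t PV_t = 80.661992
Convexity numerator sum_t t*(t + 1/m) * CF_t / (1+y/m)^(m*t + 2):
  t = 1.0000: term = 9.136889
  t = 2.0000: term = 25.170494
  t = 3.0000: term = 46.226803
  t = 4.0000: term = 70.748091
  t = 5.0000: term = 97.449162
  t = 6.0000: term = 125.278996
  t = 7.0000: term = 153.387200
  t = 8.0000: term = 181.094688
  t = 9.0000: term = 207.868099
  t = 10.0000: term = 4187.492943
Convexity = (1/P) * sum = 5103.853366 / 80.661992 = 63.274576

Answer: Convexity = 63.2746


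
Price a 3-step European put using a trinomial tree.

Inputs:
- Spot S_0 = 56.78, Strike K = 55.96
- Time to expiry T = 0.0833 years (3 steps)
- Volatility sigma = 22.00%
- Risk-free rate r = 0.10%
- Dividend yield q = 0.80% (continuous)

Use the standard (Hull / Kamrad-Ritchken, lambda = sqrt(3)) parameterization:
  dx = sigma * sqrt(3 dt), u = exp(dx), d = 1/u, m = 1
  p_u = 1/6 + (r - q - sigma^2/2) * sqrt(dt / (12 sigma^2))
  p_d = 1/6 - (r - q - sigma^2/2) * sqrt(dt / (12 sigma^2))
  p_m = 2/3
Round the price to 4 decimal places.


dt = T/N = 0.027767; dx = sigma*sqrt(3*dt) = 0.063496
u = exp(dx) = 1.065555; d = 1/u = 0.938478
p_u = 0.159845, p_m = 0.666667, p_d = 0.173489
Discount per step: exp(-r*dt) = 0.999972
Stock lattice S(k, j) with j the centered position index:
  k=0: S(0,+0) = 56.7800
  k=1: S(1,-1) = 53.2868; S(1,+0) = 56.7800; S(1,+1) = 60.5022
  k=2: S(2,-2) = 50.0085; S(2,-1) = 53.2868; S(2,+0) = 56.7800; S(2,+1) = 60.5022; S(2,+2) = 64.4684
  k=3: S(3,-3) = 46.9319; S(3,-2) = 50.0085; S(3,-1) = 53.2868; S(3,+0) = 56.7800; S(3,+1) = 60.5022; S(3,+2) = 64.4684; S(3,+3) = 68.6947
Terminal payoffs V(N, j) = max(K - S_T, 0):
  V(3,-3) = 9.028144; V(3,-2) = 5.951525; V(3,-1) = 2.673217; V(3,+0) = 0.000000; V(3,+1) = 0.000000; V(3,+2) = 0.000000; V(3,+3) = 0.000000
Backward induction: V(k, j) = exp(-r*dt) * [p_u * V(k+1, j+1) + p_m * V(k+1, j) + p_d * V(k+1, j-1)]
  V(2,-2) = exp(-r*dt) * [p_u*2.673217 + p_m*5.951525 + p_d*9.028144] = 5.961097
  V(2,-1) = exp(-r*dt) * [p_u*0.000000 + p_m*2.673217 + p_d*5.951525] = 2.814588
  V(2,+0) = exp(-r*dt) * [p_u*0.000000 + p_m*0.000000 + p_d*2.673217] = 0.463760
  V(2,+1) = exp(-r*dt) * [p_u*0.000000 + p_m*0.000000 + p_d*0.000000] = 0.000000
  V(2,+2) = exp(-r*dt) * [p_u*0.000000 + p_m*0.000000 + p_d*0.000000] = 0.000000
  V(1,-1) = exp(-r*dt) * [p_u*0.463760 + p_m*2.814588 + p_d*5.961097] = 2.984621
  V(1,+0) = exp(-r*dt) * [p_u*0.000000 + p_m*0.463760 + p_d*2.814588] = 0.797450
  V(1,+1) = exp(-r*dt) * [p_u*0.000000 + p_m*0.000000 + p_d*0.463760] = 0.080455
  V(0,+0) = exp(-r*dt) * [p_u*0.080455 + p_m*0.797450 + p_d*2.984621] = 1.062261

Answer: Price = V(0,0) = 1.0623


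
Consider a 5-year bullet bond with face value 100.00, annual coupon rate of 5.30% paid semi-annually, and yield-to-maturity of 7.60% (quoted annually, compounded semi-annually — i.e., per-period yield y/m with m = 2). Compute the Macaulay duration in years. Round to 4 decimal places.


Answer: Macaulay duration = 4.4239 years

Derivation:
Coupon per period c = face * coupon_rate / m = 2.650000
Periods per year m = 2; per-period yield y/m = 0.038000
Number of cashflows N = 10
Cashflows (t years, CF_t, discount factor 1/(1+y/m)^(m*t), PV):
  t = 0.5000: CF_t = 2.650000, DF = 0.963391, PV = 2.552987
  t = 1.0000: CF_t = 2.650000, DF = 0.928122, PV = 2.459525
  t = 1.5000: CF_t = 2.650000, DF = 0.894145, PV = 2.369484
  t = 2.0000: CF_t = 2.650000, DF = 0.861411, PV = 2.282740
  t = 2.5000: CF_t = 2.650000, DF = 0.829876, PV = 2.199172
  t = 3.0000: CF_t = 2.650000, DF = 0.799495, PV = 2.118662
  t = 3.5000: CF_t = 2.650000, DF = 0.770227, PV = 2.041101
  t = 4.0000: CF_t = 2.650000, DF = 0.742030, PV = 1.966378
  t = 4.5000: CF_t = 2.650000, DF = 0.714865, PV = 1.894391
  t = 5.0000: CF_t = 102.650000, DF = 0.688694, PV = 70.694466
Price P = sum_t PV_t = 90.578905
Macaulay numerator sum_t t * PV_t:
  t * PV_t at t = 0.5000: 1.276493
  t * PV_t at t = 1.0000: 2.459525
  t * PV_t at t = 1.5000: 3.554226
  t * PV_t at t = 2.0000: 4.565480
  t * PV_t at t = 2.5000: 5.497929
  t * PV_t at t = 3.0000: 6.355987
  t * PV_t at t = 3.5000: 7.143852
  t * PV_t at t = 4.0000: 7.865513
  t * PV_t at t = 4.5000: 8.524761
  t * PV_t at t = 5.0000: 353.472330
Macaulay duration D = (sum_t t * PV_t) / P = 400.716096 / 90.578905 = 4.423945


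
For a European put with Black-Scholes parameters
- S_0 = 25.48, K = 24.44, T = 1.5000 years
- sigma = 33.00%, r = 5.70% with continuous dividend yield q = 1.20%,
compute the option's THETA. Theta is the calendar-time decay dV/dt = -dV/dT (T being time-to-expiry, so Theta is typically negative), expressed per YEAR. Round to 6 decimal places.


Answer: Theta = -0.693969

Derivation:
d1 = 0.4722014897; d2 = 0.0680356821
phi(d1) = 0.3568550305; exp(-qT) = 0.9821610324; exp(-rT) = 0.9180531431
Theta = -S*exp(-qT)*phi(d1)*sigma/(2*sqrt(T)) + r*K*exp(-rT)*N(-d2) - q*S*exp(-qT)*N(-d1)
N(-d1) = 0.3183914883; N(-d2) = 0.4728786149; sqrt(T) = 1.2247448714
Term 1 = -25.4800 * 0.9821610324 * 0.3568550305 * 0.3300 / (2 * 1.2247448714) = -1.2031291826
Term 2 = 0.0570 * 24.4400 * 0.9180531431 * 0.4728786149 = 0.6047746145
Term 3 = -0.0120 * 25.4800 * 0.9821610324 * 0.3183914883 = -0.0956147333
Theta = -1.2031291826 + (0.6047746145) + (-0.0956147333) = -0.693969


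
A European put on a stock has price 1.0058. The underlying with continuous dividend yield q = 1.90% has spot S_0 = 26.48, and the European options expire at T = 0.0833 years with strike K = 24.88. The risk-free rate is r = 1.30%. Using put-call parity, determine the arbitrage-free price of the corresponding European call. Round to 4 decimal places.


Answer: Call price = 2.5909

Derivation:
Put-call parity: C - P = S_0 * exp(-qT) - K * exp(-rT).
S_0 * exp(-qT) = 26.4800 * 0.99841855 = 26.43812325
K * exp(-rT) = 24.8800 * 0.99891769 = 24.85307203
C = P + S*exp(-qT) - K*exp(-rT)
C = 1.0058 + 26.43812325 - 24.85307203 = 2.5909


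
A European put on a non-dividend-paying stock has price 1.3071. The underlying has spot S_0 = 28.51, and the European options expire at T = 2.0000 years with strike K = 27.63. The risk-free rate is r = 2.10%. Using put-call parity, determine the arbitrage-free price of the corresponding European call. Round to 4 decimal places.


Answer: Call price = 3.3235

Derivation:
Put-call parity: C - P = S_0 * exp(-qT) - K * exp(-rT).
S_0 * exp(-qT) = 28.5100 * 1.00000000 = 28.51000000
K * exp(-rT) = 27.6300 * 0.95886978 = 26.49357204
C = P + S*exp(-qT) - K*exp(-rT)
C = 1.3071 + 28.51000000 - 26.49357204 = 3.3235


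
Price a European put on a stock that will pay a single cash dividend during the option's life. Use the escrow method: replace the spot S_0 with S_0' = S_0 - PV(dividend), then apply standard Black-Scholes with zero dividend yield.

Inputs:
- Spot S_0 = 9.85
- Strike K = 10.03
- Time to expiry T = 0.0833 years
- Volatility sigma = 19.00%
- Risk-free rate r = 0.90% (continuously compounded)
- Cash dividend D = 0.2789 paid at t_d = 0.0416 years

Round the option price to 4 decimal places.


Answer: Price = 0.5114

Derivation:
PV(D) = D * exp(-r * t_d) = 0.2789 * 0.99962567 = 0.27879560
S_0' = S_0 - PV(D) = 9.8500 - 0.27879560 = 9.57120440
d1 = (ln(S_0'/K) + (r + sigma^2/2)*T) / (sigma*sqrt(T)) = -0.81273666
d2 = d1 - sigma*sqrt(T) = -0.86757396
exp(-rT) = 0.99925058
N(-d1) = 0.79181547; N(-d2) = 0.80718620
P = K * exp(-rT) * N(-d2) - S_0' * N(-d1) = 10.0300 * 0.99925058 * 0.80718620 - 9.57120440 * 0.79181547 = 0.5114


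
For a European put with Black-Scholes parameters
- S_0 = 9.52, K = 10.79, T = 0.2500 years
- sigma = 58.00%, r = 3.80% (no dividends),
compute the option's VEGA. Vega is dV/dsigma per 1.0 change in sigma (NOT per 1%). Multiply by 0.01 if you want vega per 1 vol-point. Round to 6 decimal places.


d1 = -0.2540514844; d2 = -0.5440514844
phi(d1) = 0.3862734999; exp(-qT) = 1.0000000000; exp(-rT) = 0.9905449824
Vega = S * exp(-qT) * phi(d1) * sqrt(T) = 9.5200 * 1.0000000000 * 0.3862734999 * 0.5000000000 = 1.838662

Answer: Vega = 1.838662


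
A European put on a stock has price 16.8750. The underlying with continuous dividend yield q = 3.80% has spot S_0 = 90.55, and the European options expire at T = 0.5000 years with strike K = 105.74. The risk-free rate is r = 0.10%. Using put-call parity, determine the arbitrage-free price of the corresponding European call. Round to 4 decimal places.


Answer: Call price = 0.0336

Derivation:
Put-call parity: C - P = S_0 * exp(-qT) - K * exp(-rT).
S_0 * exp(-qT) = 90.5500 * 0.98117936 = 88.84579125
K * exp(-rT) = 105.7400 * 0.99950012 = 105.68714322
C = P + S*exp(-qT) - K*exp(-rT)
C = 16.8750 + 88.84579125 - 105.68714322 = 0.0336


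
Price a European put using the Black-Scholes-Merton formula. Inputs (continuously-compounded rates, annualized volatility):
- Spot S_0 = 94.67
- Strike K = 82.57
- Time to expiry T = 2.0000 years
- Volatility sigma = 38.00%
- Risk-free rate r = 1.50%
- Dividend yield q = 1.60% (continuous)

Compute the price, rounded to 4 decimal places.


d1 = (ln(S/K) + (r - q + 0.5*sigma^2) * T) / (sigma * sqrt(T)) = 0.51944574
d2 = d1 - sigma * sqrt(T) = -0.01795541
exp(-rT) = 0.97044553; exp(-qT) = 0.96850658
P = K * exp(-rT) * N(-d2) - S_0 * exp(-qT) * N(-d1)
N(-d1) = 0.30172497; N(-d2) = 0.50716279
P = 82.5700 * 0.97044553 * 0.50716279 - 94.6700 * 0.96850658 * 0.30172497 = 12.9741

Answer: Price = 12.9741


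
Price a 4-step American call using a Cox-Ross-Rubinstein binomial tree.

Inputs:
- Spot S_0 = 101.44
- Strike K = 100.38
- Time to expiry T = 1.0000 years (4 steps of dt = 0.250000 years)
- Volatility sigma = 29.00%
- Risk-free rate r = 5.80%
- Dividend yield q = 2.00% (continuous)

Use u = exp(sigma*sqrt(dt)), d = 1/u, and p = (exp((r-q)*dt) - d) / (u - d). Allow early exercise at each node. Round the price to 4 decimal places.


dt = T/N = 0.250000
u = exp(sigma*sqrt(dt)) = 1.156040; d = 1/u = 0.865022
p = (exp((r-q)*dt) - d) / (u - d) = 0.496613
Discount per step: exp(-r*dt) = 0.985605
Stock lattice S(k, i) with i counting down-moves:
  k=0: S(0,0) = 101.4400
  k=1: S(1,0) = 117.2687; S(1,1) = 87.7479
  k=2: S(2,0) = 135.5672; S(2,1) = 101.4400; S(2,2) = 75.9039
  k=3: S(3,0) = 156.7211; S(3,1) = 117.2687; S(3,2) = 87.7479; S(3,3) = 65.6585
  k=4: S(4,0) = 181.1757; S(4,1) = 135.5672; S(4,2) = 101.4400; S(4,3) = 75.9039; S(4,4) = 56.7961
Terminal payoffs V(N, i) = max(S_T - K, 0):
  V(4,0) = 80.795738; V(4,1) = 35.187204; V(4,2) = 1.060000; V(4,3) = 0.000000; V(4,4) = 0.000000
Backward induction: V(k, i) = exp(-r*dt) * [p * V(k+1, i) + (1-p) * V(k+1, i+1)]; then take max(V_cont, immediate exercise) for American.
  V(3,0) = exp(-r*dt) * [p*80.795738 + (1-p)*35.187204] = 57.004412; exercise = 56.341053; V(3,0) = max -> 57.004412
  V(3,1) = exp(-r*dt) * [p*35.187204 + (1-p)*1.060000] = 17.748783; exercise = 16.888654; V(3,1) = max -> 17.748783
  V(3,2) = exp(-r*dt) * [p*1.060000 + (1-p)*0.000000] = 0.518832; exercise = 0.000000; V(3,2) = max -> 0.518832
  V(3,3) = exp(-r*dt) * [p*0.000000 + (1-p)*0.000000] = 0.000000; exercise = 0.000000; V(3,3) = max -> 0.000000
  V(2,0) = exp(-r*dt) * [p*57.004412 + (1-p)*17.748783] = 36.707503; exercise = 35.187204; V(2,0) = max -> 36.707503
  V(2,1) = exp(-r*dt) * [p*17.748783 + (1-p)*0.518832] = 8.944806; exercise = 1.060000; V(2,1) = max -> 8.944806
  V(2,2) = exp(-r*dt) * [p*0.518832 + (1-p)*0.000000] = 0.253950; exercise = 0.000000; V(2,2) = max -> 0.253950
  V(1,0) = exp(-r*dt) * [p*36.707503 + (1-p)*8.944806] = 22.404886; exercise = 16.888654; V(1,0) = max -> 22.404886
  V(1,1) = exp(-r*dt) * [p*8.944806 + (1-p)*0.253950] = 4.504156; exercise = 0.000000; V(1,1) = max -> 4.504156
  V(0,0) = exp(-r*dt) * [p*22.404886 + (1-p)*4.504156] = 13.201082; exercise = 1.060000; V(0,0) = max -> 13.201082

Answer: Price = V(0,0) = 13.2011


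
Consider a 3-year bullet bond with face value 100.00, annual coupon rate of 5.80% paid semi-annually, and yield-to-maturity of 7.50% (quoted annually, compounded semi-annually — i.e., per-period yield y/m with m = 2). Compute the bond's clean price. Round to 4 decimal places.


Answer: Price = 95.5077

Derivation:
Coupon per period c = face * coupon_rate / m = 2.900000
Periods per year m = 2; per-period yield y/m = 0.037500
Number of cashflows N = 6
Cashflows (t years, CF_t, discount factor 1/(1+y/m)^(m*t), PV):
  t = 0.5000: CF_t = 2.900000, DF = 0.963855, PV = 2.795181
  t = 1.0000: CF_t = 2.900000, DF = 0.929017, PV = 2.694150
  t = 1.5000: CF_t = 2.900000, DF = 0.895438, PV = 2.596771
  t = 2.0000: CF_t = 2.900000, DF = 0.863073, PV = 2.502912
  t = 2.5000: CF_t = 2.900000, DF = 0.831878, PV = 2.412445
  t = 3.0000: CF_t = 102.900000, DF = 0.801810, PV = 82.506230
Price P = sum_t PV_t = 95.507689


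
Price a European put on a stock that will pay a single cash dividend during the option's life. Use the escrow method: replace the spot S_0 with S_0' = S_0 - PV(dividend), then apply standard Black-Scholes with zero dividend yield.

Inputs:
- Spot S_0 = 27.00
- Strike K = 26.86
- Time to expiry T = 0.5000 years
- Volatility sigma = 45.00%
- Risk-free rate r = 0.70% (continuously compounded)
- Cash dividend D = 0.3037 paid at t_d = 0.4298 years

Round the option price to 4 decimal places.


Answer: Price = 3.4137

Derivation:
PV(D) = D * exp(-r * t_d) = 0.3037 * 0.99699592 = 0.30278766
S_0' = S_0 - PV(D) = 27.0000 - 0.30278766 = 26.69721234
d1 = (ln(S_0'/K) + (r + sigma^2/2)*T) / (sigma*sqrt(T)) = 0.15099389
d2 = d1 - sigma*sqrt(T) = -0.16720416
exp(-rT) = 0.99650612
N(-d1) = 0.43999027; N(-d2) = 0.56639529
P = K * exp(-rT) * N(-d2) - S_0' * N(-d1) = 26.8600 * 0.99650612 * 0.56639529 - 26.69721234 * 0.43999027 = 3.4137


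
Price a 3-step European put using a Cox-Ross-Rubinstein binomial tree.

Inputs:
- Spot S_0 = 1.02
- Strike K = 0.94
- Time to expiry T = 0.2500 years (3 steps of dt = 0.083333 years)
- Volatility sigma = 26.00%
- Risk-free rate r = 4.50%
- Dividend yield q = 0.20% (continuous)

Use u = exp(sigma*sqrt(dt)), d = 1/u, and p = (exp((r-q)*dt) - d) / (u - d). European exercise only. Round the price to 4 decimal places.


Answer: Price = V(0,0) = 0.0151

Derivation:
dt = T/N = 0.083333
u = exp(sigma*sqrt(dt)) = 1.077944; d = 1/u = 0.927692
p = (exp((r-q)*dt) - d) / (u - d) = 0.505137
Discount per step: exp(-r*dt) = 0.996257
Stock lattice S(k, i) with i counting down-moves:
  k=0: S(0,0) = 1.0200
  k=1: S(1,0) = 1.0995; S(1,1) = 0.9462
  k=2: S(2,0) = 1.1852; S(2,1) = 1.0200; S(2,2) = 0.8778
  k=3: S(3,0) = 1.2776; S(3,1) = 1.0995; S(3,2) = 0.9462; S(3,3) = 0.8144
Terminal payoffs V(N, i) = max(K - S_T, 0):
  V(3,0) = 0.000000; V(3,1) = 0.000000; V(3,2) = 0.000000; V(3,3) = 0.125649
Backward induction: V(k, i) = exp(-r*dt) * [p * V(k+1, i) + (1-p) * V(k+1, i+1)].
  V(2,0) = exp(-r*dt) * [p*0.000000 + (1-p)*0.000000] = 0.000000
  V(2,1) = exp(-r*dt) * [p*0.000000 + (1-p)*0.000000] = 0.000000
  V(2,2) = exp(-r*dt) * [p*0.000000 + (1-p)*0.125649] = 0.061946
  V(1,0) = exp(-r*dt) * [p*0.000000 + (1-p)*0.000000] = 0.000000
  V(1,1) = exp(-r*dt) * [p*0.000000 + (1-p)*0.061946] = 0.030540
  V(0,0) = exp(-r*dt) * [p*0.000000 + (1-p)*0.030540] = 0.015057
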